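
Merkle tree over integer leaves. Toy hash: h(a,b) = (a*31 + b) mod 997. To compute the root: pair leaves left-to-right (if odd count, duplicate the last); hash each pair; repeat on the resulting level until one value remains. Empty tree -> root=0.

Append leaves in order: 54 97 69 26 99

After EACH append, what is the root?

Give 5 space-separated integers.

After append 54 (leaves=[54]):
  L0: [54]
  root=54
After append 97 (leaves=[54, 97]):
  L0: [54, 97]
  L1: h(54,97)=(54*31+97)%997=774 -> [774]
  root=774
After append 69 (leaves=[54, 97, 69]):
  L0: [54, 97, 69]
  L1: h(54,97)=(54*31+97)%997=774 h(69,69)=(69*31+69)%997=214 -> [774, 214]
  L2: h(774,214)=(774*31+214)%997=280 -> [280]
  root=280
After append 26 (leaves=[54, 97, 69, 26]):
  L0: [54, 97, 69, 26]
  L1: h(54,97)=(54*31+97)%997=774 h(69,26)=(69*31+26)%997=171 -> [774, 171]
  L2: h(774,171)=(774*31+171)%997=237 -> [237]
  root=237
After append 99 (leaves=[54, 97, 69, 26, 99]):
  L0: [54, 97, 69, 26, 99]
  L1: h(54,97)=(54*31+97)%997=774 h(69,26)=(69*31+26)%997=171 h(99,99)=(99*31+99)%997=177 -> [774, 171, 177]
  L2: h(774,171)=(774*31+171)%997=237 h(177,177)=(177*31+177)%997=679 -> [237, 679]
  L3: h(237,679)=(237*31+679)%997=50 -> [50]
  root=50

Answer: 54 774 280 237 50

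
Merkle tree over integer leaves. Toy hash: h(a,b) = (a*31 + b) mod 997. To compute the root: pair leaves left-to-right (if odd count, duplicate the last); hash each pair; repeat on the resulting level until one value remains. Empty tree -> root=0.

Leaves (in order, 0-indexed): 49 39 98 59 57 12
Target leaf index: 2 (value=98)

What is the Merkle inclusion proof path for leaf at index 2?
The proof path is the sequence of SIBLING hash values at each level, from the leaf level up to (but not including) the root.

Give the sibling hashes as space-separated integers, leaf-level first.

Answer: 59 561 99

Derivation:
L0 (leaves): [49, 39, 98, 59, 57, 12], target index=2
L1: h(49,39)=(49*31+39)%997=561 [pair 0] h(98,59)=(98*31+59)%997=106 [pair 1] h(57,12)=(57*31+12)%997=782 [pair 2] -> [561, 106, 782]
  Sibling for proof at L0: 59
L2: h(561,106)=(561*31+106)%997=548 [pair 0] h(782,782)=(782*31+782)%997=99 [pair 1] -> [548, 99]
  Sibling for proof at L1: 561
L3: h(548,99)=(548*31+99)%997=138 [pair 0] -> [138]
  Sibling for proof at L2: 99
Root: 138
Proof path (sibling hashes from leaf to root): [59, 561, 99]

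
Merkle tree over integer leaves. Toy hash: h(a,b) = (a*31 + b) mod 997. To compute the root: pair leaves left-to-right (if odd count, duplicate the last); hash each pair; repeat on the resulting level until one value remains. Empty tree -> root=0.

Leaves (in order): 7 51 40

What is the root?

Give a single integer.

Answer: 615

Derivation:
L0: [7, 51, 40]
L1: h(7,51)=(7*31+51)%997=268 h(40,40)=(40*31+40)%997=283 -> [268, 283]
L2: h(268,283)=(268*31+283)%997=615 -> [615]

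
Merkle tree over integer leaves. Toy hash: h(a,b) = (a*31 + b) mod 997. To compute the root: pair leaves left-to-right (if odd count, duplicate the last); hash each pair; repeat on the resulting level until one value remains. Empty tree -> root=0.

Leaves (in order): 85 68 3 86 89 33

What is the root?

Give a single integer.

Answer: 576

Derivation:
L0: [85, 68, 3, 86, 89, 33]
L1: h(85,68)=(85*31+68)%997=709 h(3,86)=(3*31+86)%997=179 h(89,33)=(89*31+33)%997=798 -> [709, 179, 798]
L2: h(709,179)=(709*31+179)%997=224 h(798,798)=(798*31+798)%997=611 -> [224, 611]
L3: h(224,611)=(224*31+611)%997=576 -> [576]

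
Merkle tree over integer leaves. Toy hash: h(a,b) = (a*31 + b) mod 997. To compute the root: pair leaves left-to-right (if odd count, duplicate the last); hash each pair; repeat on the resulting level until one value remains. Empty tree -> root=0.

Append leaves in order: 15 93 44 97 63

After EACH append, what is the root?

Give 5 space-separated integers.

Answer: 15 558 760 813 982

Derivation:
After append 15 (leaves=[15]):
  L0: [15]
  root=15
After append 93 (leaves=[15, 93]):
  L0: [15, 93]
  L1: h(15,93)=(15*31+93)%997=558 -> [558]
  root=558
After append 44 (leaves=[15, 93, 44]):
  L0: [15, 93, 44]
  L1: h(15,93)=(15*31+93)%997=558 h(44,44)=(44*31+44)%997=411 -> [558, 411]
  L2: h(558,411)=(558*31+411)%997=760 -> [760]
  root=760
After append 97 (leaves=[15, 93, 44, 97]):
  L0: [15, 93, 44, 97]
  L1: h(15,93)=(15*31+93)%997=558 h(44,97)=(44*31+97)%997=464 -> [558, 464]
  L2: h(558,464)=(558*31+464)%997=813 -> [813]
  root=813
After append 63 (leaves=[15, 93, 44, 97, 63]):
  L0: [15, 93, 44, 97, 63]
  L1: h(15,93)=(15*31+93)%997=558 h(44,97)=(44*31+97)%997=464 h(63,63)=(63*31+63)%997=22 -> [558, 464, 22]
  L2: h(558,464)=(558*31+464)%997=813 h(22,22)=(22*31+22)%997=704 -> [813, 704]
  L3: h(813,704)=(813*31+704)%997=982 -> [982]
  root=982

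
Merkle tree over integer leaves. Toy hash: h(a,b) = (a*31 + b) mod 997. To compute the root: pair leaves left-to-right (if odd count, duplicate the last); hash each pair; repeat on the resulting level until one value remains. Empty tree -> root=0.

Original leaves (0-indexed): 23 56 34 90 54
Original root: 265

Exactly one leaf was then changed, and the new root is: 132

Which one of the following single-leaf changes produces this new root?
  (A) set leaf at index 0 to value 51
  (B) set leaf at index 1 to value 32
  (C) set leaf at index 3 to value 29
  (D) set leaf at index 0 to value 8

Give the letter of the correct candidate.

Original leaves: [23, 56, 34, 90, 54]
Target new root: 132
Try each candidate change and compute the resulting root:
Candidate A: set leaf[0] = 51 -> leaves = [51, 56, 34, 90, 54]
  L0: [51, 56, 34, 90, 54]
  L1: h(51,56)=(51*31+56)%997=640 h(34,90)=(34*31+90)%997=147 h(54,54)=(54*31+54)%997=731 -> [640, 147, 731]
  L2: h(640,147)=(640*31+147)%997=47 h(731,731)=(731*31+731)%997=461 -> [47, 461]
  L3: h(47,461)=(47*31+461)%997=921 -> [921]
  root = 921 != target 132
Candidate B: set leaf[1] = 32 -> leaves = [23, 32, 34, 90, 54]
  L0: [23, 32, 34, 90, 54]
  L1: h(23,32)=(23*31+32)%997=745 h(34,90)=(34*31+90)%997=147 h(54,54)=(54*31+54)%997=731 -> [745, 147, 731]
  L2: h(745,147)=(745*31+147)%997=311 h(731,731)=(731*31+731)%997=461 -> [311, 461]
  L3: h(311,461)=(311*31+461)%997=132 -> [132]
  root = 132 == target 132  ** MATCH **
Candidate C: set leaf[3] = 29 -> leaves = [23, 56, 34, 29, 54]
  L0: [23, 56, 34, 29, 54]
  L1: h(23,56)=(23*31+56)%997=769 h(34,29)=(34*31+29)%997=86 h(54,54)=(54*31+54)%997=731 -> [769, 86, 731]
  L2: h(769,86)=(769*31+86)%997=994 h(731,731)=(731*31+731)%997=461 -> [994, 461]
  L3: h(994,461)=(994*31+461)%997=368 -> [368]
  root = 368 != target 132
Candidate D: set leaf[0] = 8 -> leaves = [8, 56, 34, 90, 54]
  L0: [8, 56, 34, 90, 54]
  L1: h(8,56)=(8*31+56)%997=304 h(34,90)=(34*31+90)%997=147 h(54,54)=(54*31+54)%997=731 -> [304, 147, 731]
  L2: h(304,147)=(304*31+147)%997=598 h(731,731)=(731*31+731)%997=461 -> [598, 461]
  L3: h(598,461)=(598*31+461)%997=56 -> [56]
  root = 56 != target 132
Candidate B produces the target root.

Answer: B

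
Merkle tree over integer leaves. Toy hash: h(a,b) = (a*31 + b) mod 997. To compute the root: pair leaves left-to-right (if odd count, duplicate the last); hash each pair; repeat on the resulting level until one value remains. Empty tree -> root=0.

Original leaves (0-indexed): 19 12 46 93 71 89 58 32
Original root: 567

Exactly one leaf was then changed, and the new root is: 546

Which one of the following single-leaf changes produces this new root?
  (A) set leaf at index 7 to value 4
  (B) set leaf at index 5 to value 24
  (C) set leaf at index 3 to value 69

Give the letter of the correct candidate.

Original leaves: [19, 12, 46, 93, 71, 89, 58, 32]
Target new root: 546
Try each candidate change and compute the resulting root:
Candidate A: set leaf[7] = 4 -> leaves = [19, 12, 46, 93, 71, 89, 58, 4]
  L0: [19, 12, 46, 93, 71, 89, 58, 4]
  L1: h(19,12)=(19*31+12)%997=601 h(46,93)=(46*31+93)%997=522 h(71,89)=(71*31+89)%997=296 h(58,4)=(58*31+4)%997=805 -> [601, 522, 296, 805]
  L2: h(601,522)=(601*31+522)%997=210 h(296,805)=(296*31+805)%997=11 -> [210, 11]
  L3: h(210,11)=(210*31+11)%997=539 -> [539]
  root = 539 != target 546
Candidate B: set leaf[5] = 24 -> leaves = [19, 12, 46, 93, 71, 24, 58, 32]
  L0: [19, 12, 46, 93, 71, 24, 58, 32]
  L1: h(19,12)=(19*31+12)%997=601 h(46,93)=(46*31+93)%997=522 h(71,24)=(71*31+24)%997=231 h(58,32)=(58*31+32)%997=833 -> [601, 522, 231, 833]
  L2: h(601,522)=(601*31+522)%997=210 h(231,833)=(231*31+833)%997=18 -> [210, 18]
  L3: h(210,18)=(210*31+18)%997=546 -> [546]
  root = 546 == target 546  ** MATCH **
Candidate C: set leaf[3] = 69 -> leaves = [19, 12, 46, 69, 71, 89, 58, 32]
  L0: [19, 12, 46, 69, 71, 89, 58, 32]
  L1: h(19,12)=(19*31+12)%997=601 h(46,69)=(46*31+69)%997=498 h(71,89)=(71*31+89)%997=296 h(58,32)=(58*31+32)%997=833 -> [601, 498, 296, 833]
  L2: h(601,498)=(601*31+498)%997=186 h(296,833)=(296*31+833)%997=39 -> [186, 39]
  L3: h(186,39)=(186*31+39)%997=820 -> [820]
  root = 820 != target 546
Candidate B produces the target root.

Answer: B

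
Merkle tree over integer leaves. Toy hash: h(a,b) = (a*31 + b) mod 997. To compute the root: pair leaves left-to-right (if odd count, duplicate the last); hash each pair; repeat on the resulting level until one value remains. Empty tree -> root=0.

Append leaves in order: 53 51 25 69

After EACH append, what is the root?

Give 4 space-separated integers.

After append 53 (leaves=[53]):
  L0: [53]
  root=53
After append 51 (leaves=[53, 51]):
  L0: [53, 51]
  L1: h(53,51)=(53*31+51)%997=697 -> [697]
  root=697
After append 25 (leaves=[53, 51, 25]):
  L0: [53, 51, 25]
  L1: h(53,51)=(53*31+51)%997=697 h(25,25)=(25*31+25)%997=800 -> [697, 800]
  L2: h(697,800)=(697*31+800)%997=473 -> [473]
  root=473
After append 69 (leaves=[53, 51, 25, 69]):
  L0: [53, 51, 25, 69]
  L1: h(53,51)=(53*31+51)%997=697 h(25,69)=(25*31+69)%997=844 -> [697, 844]
  L2: h(697,844)=(697*31+844)%997=517 -> [517]
  root=517

Answer: 53 697 473 517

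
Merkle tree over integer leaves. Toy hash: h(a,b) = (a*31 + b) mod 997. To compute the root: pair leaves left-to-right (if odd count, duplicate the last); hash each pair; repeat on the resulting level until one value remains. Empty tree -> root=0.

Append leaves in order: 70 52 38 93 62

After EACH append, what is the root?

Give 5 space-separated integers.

Answer: 70 228 308 363 963

Derivation:
After append 70 (leaves=[70]):
  L0: [70]
  root=70
After append 52 (leaves=[70, 52]):
  L0: [70, 52]
  L1: h(70,52)=(70*31+52)%997=228 -> [228]
  root=228
After append 38 (leaves=[70, 52, 38]):
  L0: [70, 52, 38]
  L1: h(70,52)=(70*31+52)%997=228 h(38,38)=(38*31+38)%997=219 -> [228, 219]
  L2: h(228,219)=(228*31+219)%997=308 -> [308]
  root=308
After append 93 (leaves=[70, 52, 38, 93]):
  L0: [70, 52, 38, 93]
  L1: h(70,52)=(70*31+52)%997=228 h(38,93)=(38*31+93)%997=274 -> [228, 274]
  L2: h(228,274)=(228*31+274)%997=363 -> [363]
  root=363
After append 62 (leaves=[70, 52, 38, 93, 62]):
  L0: [70, 52, 38, 93, 62]
  L1: h(70,52)=(70*31+52)%997=228 h(38,93)=(38*31+93)%997=274 h(62,62)=(62*31+62)%997=987 -> [228, 274, 987]
  L2: h(228,274)=(228*31+274)%997=363 h(987,987)=(987*31+987)%997=677 -> [363, 677]
  L3: h(363,677)=(363*31+677)%997=963 -> [963]
  root=963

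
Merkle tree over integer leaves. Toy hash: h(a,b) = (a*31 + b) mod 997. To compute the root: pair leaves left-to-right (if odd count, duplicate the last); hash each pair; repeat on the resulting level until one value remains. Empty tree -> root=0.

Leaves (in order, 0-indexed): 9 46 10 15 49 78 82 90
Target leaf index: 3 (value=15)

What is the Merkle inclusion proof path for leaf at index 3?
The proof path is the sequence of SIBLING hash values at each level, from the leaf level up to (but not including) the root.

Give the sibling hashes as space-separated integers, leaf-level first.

L0 (leaves): [9, 46, 10, 15, 49, 78, 82, 90], target index=3
L1: h(9,46)=(9*31+46)%997=325 [pair 0] h(10,15)=(10*31+15)%997=325 [pair 1] h(49,78)=(49*31+78)%997=600 [pair 2] h(82,90)=(82*31+90)%997=638 [pair 3] -> [325, 325, 600, 638]
  Sibling for proof at L0: 10
L2: h(325,325)=(325*31+325)%997=430 [pair 0] h(600,638)=(600*31+638)%997=295 [pair 1] -> [430, 295]
  Sibling for proof at L1: 325
L3: h(430,295)=(430*31+295)%997=664 [pair 0] -> [664]
  Sibling for proof at L2: 295
Root: 664
Proof path (sibling hashes from leaf to root): [10, 325, 295]

Answer: 10 325 295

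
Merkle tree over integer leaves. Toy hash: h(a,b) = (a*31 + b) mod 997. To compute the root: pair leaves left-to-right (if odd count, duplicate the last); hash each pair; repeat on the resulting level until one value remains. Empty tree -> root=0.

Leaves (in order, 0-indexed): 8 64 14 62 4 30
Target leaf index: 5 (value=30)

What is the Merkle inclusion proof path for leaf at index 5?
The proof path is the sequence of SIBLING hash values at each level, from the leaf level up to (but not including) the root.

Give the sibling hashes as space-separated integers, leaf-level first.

Answer: 4 154 198

Derivation:
L0 (leaves): [8, 64, 14, 62, 4, 30], target index=5
L1: h(8,64)=(8*31+64)%997=312 [pair 0] h(14,62)=(14*31+62)%997=496 [pair 1] h(4,30)=(4*31+30)%997=154 [pair 2] -> [312, 496, 154]
  Sibling for proof at L0: 4
L2: h(312,496)=(312*31+496)%997=198 [pair 0] h(154,154)=(154*31+154)%997=940 [pair 1] -> [198, 940]
  Sibling for proof at L1: 154
L3: h(198,940)=(198*31+940)%997=99 [pair 0] -> [99]
  Sibling for proof at L2: 198
Root: 99
Proof path (sibling hashes from leaf to root): [4, 154, 198]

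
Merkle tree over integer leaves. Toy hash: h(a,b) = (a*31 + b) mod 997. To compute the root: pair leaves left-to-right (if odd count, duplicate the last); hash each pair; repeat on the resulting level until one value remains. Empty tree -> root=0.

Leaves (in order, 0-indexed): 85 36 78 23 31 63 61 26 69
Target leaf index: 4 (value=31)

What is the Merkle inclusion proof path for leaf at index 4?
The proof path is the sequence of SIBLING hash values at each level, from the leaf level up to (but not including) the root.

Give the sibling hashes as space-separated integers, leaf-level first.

L0 (leaves): [85, 36, 78, 23, 31, 63, 61, 26, 69], target index=4
L1: h(85,36)=(85*31+36)%997=677 [pair 0] h(78,23)=(78*31+23)%997=447 [pair 1] h(31,63)=(31*31+63)%997=27 [pair 2] h(61,26)=(61*31+26)%997=920 [pair 3] h(69,69)=(69*31+69)%997=214 [pair 4] -> [677, 447, 27, 920, 214]
  Sibling for proof at L0: 63
L2: h(677,447)=(677*31+447)%997=497 [pair 0] h(27,920)=(27*31+920)%997=760 [pair 1] h(214,214)=(214*31+214)%997=866 [pair 2] -> [497, 760, 866]
  Sibling for proof at L1: 920
L3: h(497,760)=(497*31+760)%997=215 [pair 0] h(866,866)=(866*31+866)%997=793 [pair 1] -> [215, 793]
  Sibling for proof at L2: 497
L4: h(215,793)=(215*31+793)%997=479 [pair 0] -> [479]
  Sibling for proof at L3: 793
Root: 479
Proof path (sibling hashes from leaf to root): [63, 920, 497, 793]

Answer: 63 920 497 793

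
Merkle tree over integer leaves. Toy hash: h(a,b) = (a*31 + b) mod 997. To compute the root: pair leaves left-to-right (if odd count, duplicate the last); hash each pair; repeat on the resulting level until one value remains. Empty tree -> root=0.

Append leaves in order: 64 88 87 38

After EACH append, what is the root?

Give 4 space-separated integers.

Answer: 64 78 217 168

Derivation:
After append 64 (leaves=[64]):
  L0: [64]
  root=64
After append 88 (leaves=[64, 88]):
  L0: [64, 88]
  L1: h(64,88)=(64*31+88)%997=78 -> [78]
  root=78
After append 87 (leaves=[64, 88, 87]):
  L0: [64, 88, 87]
  L1: h(64,88)=(64*31+88)%997=78 h(87,87)=(87*31+87)%997=790 -> [78, 790]
  L2: h(78,790)=(78*31+790)%997=217 -> [217]
  root=217
After append 38 (leaves=[64, 88, 87, 38]):
  L0: [64, 88, 87, 38]
  L1: h(64,88)=(64*31+88)%997=78 h(87,38)=(87*31+38)%997=741 -> [78, 741]
  L2: h(78,741)=(78*31+741)%997=168 -> [168]
  root=168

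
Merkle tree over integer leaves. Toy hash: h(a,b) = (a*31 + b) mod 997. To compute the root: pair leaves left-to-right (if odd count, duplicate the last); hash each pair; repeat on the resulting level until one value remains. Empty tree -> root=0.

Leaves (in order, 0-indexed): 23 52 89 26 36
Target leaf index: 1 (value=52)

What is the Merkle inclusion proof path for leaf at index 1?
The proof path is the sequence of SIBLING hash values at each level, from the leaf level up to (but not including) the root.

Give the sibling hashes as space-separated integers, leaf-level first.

Answer: 23 791 972

Derivation:
L0 (leaves): [23, 52, 89, 26, 36], target index=1
L1: h(23,52)=(23*31+52)%997=765 [pair 0] h(89,26)=(89*31+26)%997=791 [pair 1] h(36,36)=(36*31+36)%997=155 [pair 2] -> [765, 791, 155]
  Sibling for proof at L0: 23
L2: h(765,791)=(765*31+791)%997=578 [pair 0] h(155,155)=(155*31+155)%997=972 [pair 1] -> [578, 972]
  Sibling for proof at L1: 791
L3: h(578,972)=(578*31+972)%997=944 [pair 0] -> [944]
  Sibling for proof at L2: 972
Root: 944
Proof path (sibling hashes from leaf to root): [23, 791, 972]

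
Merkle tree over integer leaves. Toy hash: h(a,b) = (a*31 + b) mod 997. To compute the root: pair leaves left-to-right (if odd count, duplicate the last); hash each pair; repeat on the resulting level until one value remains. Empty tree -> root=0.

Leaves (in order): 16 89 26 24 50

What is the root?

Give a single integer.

Answer: 38

Derivation:
L0: [16, 89, 26, 24, 50]
L1: h(16,89)=(16*31+89)%997=585 h(26,24)=(26*31+24)%997=830 h(50,50)=(50*31+50)%997=603 -> [585, 830, 603]
L2: h(585,830)=(585*31+830)%997=22 h(603,603)=(603*31+603)%997=353 -> [22, 353]
L3: h(22,353)=(22*31+353)%997=38 -> [38]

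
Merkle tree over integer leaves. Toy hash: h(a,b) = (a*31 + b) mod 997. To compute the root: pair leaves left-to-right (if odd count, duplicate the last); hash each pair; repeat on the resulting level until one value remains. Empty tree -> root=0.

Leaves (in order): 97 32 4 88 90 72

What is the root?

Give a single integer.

Answer: 716

Derivation:
L0: [97, 32, 4, 88, 90, 72]
L1: h(97,32)=(97*31+32)%997=48 h(4,88)=(4*31+88)%997=212 h(90,72)=(90*31+72)%997=868 -> [48, 212, 868]
L2: h(48,212)=(48*31+212)%997=703 h(868,868)=(868*31+868)%997=857 -> [703, 857]
L3: h(703,857)=(703*31+857)%997=716 -> [716]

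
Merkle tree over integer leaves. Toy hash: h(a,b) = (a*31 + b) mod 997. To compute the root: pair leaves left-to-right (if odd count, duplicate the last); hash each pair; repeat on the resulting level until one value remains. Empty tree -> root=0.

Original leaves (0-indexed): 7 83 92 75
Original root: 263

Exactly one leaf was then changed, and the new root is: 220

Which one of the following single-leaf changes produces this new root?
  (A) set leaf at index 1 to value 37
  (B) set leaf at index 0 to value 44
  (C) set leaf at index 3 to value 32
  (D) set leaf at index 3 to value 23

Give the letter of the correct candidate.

Original leaves: [7, 83, 92, 75]
Target new root: 220
Try each candidate change and compute the resulting root:
Candidate A: set leaf[1] = 37 -> leaves = [7, 37, 92, 75]
  L0: [7, 37, 92, 75]
  L1: h(7,37)=(7*31+37)%997=254 h(92,75)=(92*31+75)%997=933 -> [254, 933]
  L2: h(254,933)=(254*31+933)%997=831 -> [831]
  root = 831 != target 220
Candidate B: set leaf[0] = 44 -> leaves = [44, 83, 92, 75]
  L0: [44, 83, 92, 75]
  L1: h(44,83)=(44*31+83)%997=450 h(92,75)=(92*31+75)%997=933 -> [450, 933]
  L2: h(450,933)=(450*31+933)%997=925 -> [925]
  root = 925 != target 220
Candidate C: set leaf[3] = 32 -> leaves = [7, 83, 92, 32]
  L0: [7, 83, 92, 32]
  L1: h(7,83)=(7*31+83)%997=300 h(92,32)=(92*31+32)%997=890 -> [300, 890]
  L2: h(300,890)=(300*31+890)%997=220 -> [220]
  root = 220 == target 220  ** MATCH **
Candidate D: set leaf[3] = 23 -> leaves = [7, 83, 92, 23]
  L0: [7, 83, 92, 23]
  L1: h(7,83)=(7*31+83)%997=300 h(92,23)=(92*31+23)%997=881 -> [300, 881]
  L2: h(300,881)=(300*31+881)%997=211 -> [211]
  root = 211 != target 220
Candidate C produces the target root.

Answer: C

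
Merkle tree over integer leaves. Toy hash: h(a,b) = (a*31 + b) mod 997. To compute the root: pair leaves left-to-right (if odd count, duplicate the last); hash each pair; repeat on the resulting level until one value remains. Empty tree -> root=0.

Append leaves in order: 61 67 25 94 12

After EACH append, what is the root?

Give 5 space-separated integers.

After append 61 (leaves=[61]):
  L0: [61]
  root=61
After append 67 (leaves=[61, 67]):
  L0: [61, 67]
  L1: h(61,67)=(61*31+67)%997=961 -> [961]
  root=961
After append 25 (leaves=[61, 67, 25]):
  L0: [61, 67, 25]
  L1: h(61,67)=(61*31+67)%997=961 h(25,25)=(25*31+25)%997=800 -> [961, 800]
  L2: h(961,800)=(961*31+800)%997=681 -> [681]
  root=681
After append 94 (leaves=[61, 67, 25, 94]):
  L0: [61, 67, 25, 94]
  L1: h(61,67)=(61*31+67)%997=961 h(25,94)=(25*31+94)%997=869 -> [961, 869]
  L2: h(961,869)=(961*31+869)%997=750 -> [750]
  root=750
After append 12 (leaves=[61, 67, 25, 94, 12]):
  L0: [61, 67, 25, 94, 12]
  L1: h(61,67)=(61*31+67)%997=961 h(25,94)=(25*31+94)%997=869 h(12,12)=(12*31+12)%997=384 -> [961, 869, 384]
  L2: h(961,869)=(961*31+869)%997=750 h(384,384)=(384*31+384)%997=324 -> [750, 324]
  L3: h(750,324)=(750*31+324)%997=643 -> [643]
  root=643

Answer: 61 961 681 750 643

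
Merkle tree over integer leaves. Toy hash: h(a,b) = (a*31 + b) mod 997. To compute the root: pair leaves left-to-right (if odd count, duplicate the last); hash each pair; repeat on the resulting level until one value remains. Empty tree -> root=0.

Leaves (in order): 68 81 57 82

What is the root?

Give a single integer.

L0: [68, 81, 57, 82]
L1: h(68,81)=(68*31+81)%997=195 h(57,82)=(57*31+82)%997=852 -> [195, 852]
L2: h(195,852)=(195*31+852)%997=915 -> [915]

Answer: 915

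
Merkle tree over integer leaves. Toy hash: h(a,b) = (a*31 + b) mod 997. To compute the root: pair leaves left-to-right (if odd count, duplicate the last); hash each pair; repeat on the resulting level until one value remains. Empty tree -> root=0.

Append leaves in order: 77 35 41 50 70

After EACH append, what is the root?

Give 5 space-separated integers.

Answer: 77 428 622 631 514

Derivation:
After append 77 (leaves=[77]):
  L0: [77]
  root=77
After append 35 (leaves=[77, 35]):
  L0: [77, 35]
  L1: h(77,35)=(77*31+35)%997=428 -> [428]
  root=428
After append 41 (leaves=[77, 35, 41]):
  L0: [77, 35, 41]
  L1: h(77,35)=(77*31+35)%997=428 h(41,41)=(41*31+41)%997=315 -> [428, 315]
  L2: h(428,315)=(428*31+315)%997=622 -> [622]
  root=622
After append 50 (leaves=[77, 35, 41, 50]):
  L0: [77, 35, 41, 50]
  L1: h(77,35)=(77*31+35)%997=428 h(41,50)=(41*31+50)%997=324 -> [428, 324]
  L2: h(428,324)=(428*31+324)%997=631 -> [631]
  root=631
After append 70 (leaves=[77, 35, 41, 50, 70]):
  L0: [77, 35, 41, 50, 70]
  L1: h(77,35)=(77*31+35)%997=428 h(41,50)=(41*31+50)%997=324 h(70,70)=(70*31+70)%997=246 -> [428, 324, 246]
  L2: h(428,324)=(428*31+324)%997=631 h(246,246)=(246*31+246)%997=893 -> [631, 893]
  L3: h(631,893)=(631*31+893)%997=514 -> [514]
  root=514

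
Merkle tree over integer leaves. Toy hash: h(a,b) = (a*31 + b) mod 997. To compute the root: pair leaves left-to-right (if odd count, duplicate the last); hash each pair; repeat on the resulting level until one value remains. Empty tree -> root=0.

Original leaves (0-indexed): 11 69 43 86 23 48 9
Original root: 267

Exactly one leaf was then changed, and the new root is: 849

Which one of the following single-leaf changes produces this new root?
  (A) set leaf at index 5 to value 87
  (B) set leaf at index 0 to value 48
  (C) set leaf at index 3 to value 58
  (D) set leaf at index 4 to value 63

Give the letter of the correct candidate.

Answer: B

Derivation:
Original leaves: [11, 69, 43, 86, 23, 48, 9]
Target new root: 849
Try each candidate change and compute the resulting root:
Candidate A: set leaf[5] = 87 -> leaves = [11, 69, 43, 86, 23, 87, 9]
  L0: [11, 69, 43, 86, 23, 87, 9]
  L1: h(11,69)=(11*31+69)%997=410 h(43,86)=(43*31+86)%997=422 h(23,87)=(23*31+87)%997=800 h(9,9)=(9*31+9)%997=288 -> [410, 422, 800, 288]
  L2: h(410,422)=(410*31+422)%997=171 h(800,288)=(800*31+288)%997=163 -> [171, 163]
  L3: h(171,163)=(171*31+163)%997=479 -> [479]
  root = 479 != target 849
Candidate B: set leaf[0] = 48 -> leaves = [48, 69, 43, 86, 23, 48, 9]
  L0: [48, 69, 43, 86, 23, 48, 9]
  L1: h(48,69)=(48*31+69)%997=560 h(43,86)=(43*31+86)%997=422 h(23,48)=(23*31+48)%997=761 h(9,9)=(9*31+9)%997=288 -> [560, 422, 761, 288]
  L2: h(560,422)=(560*31+422)%997=833 h(761,288)=(761*31+288)%997=948 -> [833, 948]
  L3: h(833,948)=(833*31+948)%997=849 -> [849]
  root = 849 == target 849  ** MATCH **
Candidate C: set leaf[3] = 58 -> leaves = [11, 69, 43, 58, 23, 48, 9]
  L0: [11, 69, 43, 58, 23, 48, 9]
  L1: h(11,69)=(11*31+69)%997=410 h(43,58)=(43*31+58)%997=394 h(23,48)=(23*31+48)%997=761 h(9,9)=(9*31+9)%997=288 -> [410, 394, 761, 288]
  L2: h(410,394)=(410*31+394)%997=143 h(761,288)=(761*31+288)%997=948 -> [143, 948]
  L3: h(143,948)=(143*31+948)%997=396 -> [396]
  root = 396 != target 849
Candidate D: set leaf[4] = 63 -> leaves = [11, 69, 43, 86, 63, 48, 9]
  L0: [11, 69, 43, 86, 63, 48, 9]
  L1: h(11,69)=(11*31+69)%997=410 h(43,86)=(43*31+86)%997=422 h(63,48)=(63*31+48)%997=7 h(9,9)=(9*31+9)%997=288 -> [410, 422, 7, 288]
  L2: h(410,422)=(410*31+422)%997=171 h(7,288)=(7*31+288)%997=505 -> [171, 505]
  L3: h(171,505)=(171*31+505)%997=821 -> [821]
  root = 821 != target 849
Candidate B produces the target root.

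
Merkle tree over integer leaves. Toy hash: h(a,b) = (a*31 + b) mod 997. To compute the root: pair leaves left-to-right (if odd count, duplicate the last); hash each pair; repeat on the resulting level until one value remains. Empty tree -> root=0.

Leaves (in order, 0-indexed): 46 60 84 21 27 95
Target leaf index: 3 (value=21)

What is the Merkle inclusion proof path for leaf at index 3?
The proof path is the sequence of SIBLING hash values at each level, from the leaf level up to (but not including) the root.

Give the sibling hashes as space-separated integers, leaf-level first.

L0 (leaves): [46, 60, 84, 21, 27, 95], target index=3
L1: h(46,60)=(46*31+60)%997=489 [pair 0] h(84,21)=(84*31+21)%997=631 [pair 1] h(27,95)=(27*31+95)%997=932 [pair 2] -> [489, 631, 932]
  Sibling for proof at L0: 84
L2: h(489,631)=(489*31+631)%997=835 [pair 0] h(932,932)=(932*31+932)%997=911 [pair 1] -> [835, 911]
  Sibling for proof at L1: 489
L3: h(835,911)=(835*31+911)%997=874 [pair 0] -> [874]
  Sibling for proof at L2: 911
Root: 874
Proof path (sibling hashes from leaf to root): [84, 489, 911]

Answer: 84 489 911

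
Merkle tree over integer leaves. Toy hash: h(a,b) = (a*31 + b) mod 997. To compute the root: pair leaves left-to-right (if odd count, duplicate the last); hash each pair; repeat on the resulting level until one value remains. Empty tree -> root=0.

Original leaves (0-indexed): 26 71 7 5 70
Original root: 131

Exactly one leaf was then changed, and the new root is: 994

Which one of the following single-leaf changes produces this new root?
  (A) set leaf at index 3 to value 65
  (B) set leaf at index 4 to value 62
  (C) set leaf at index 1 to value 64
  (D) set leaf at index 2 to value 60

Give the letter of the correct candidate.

Original leaves: [26, 71, 7, 5, 70]
Target new root: 994
Try each candidate change and compute the resulting root:
Candidate A: set leaf[3] = 65 -> leaves = [26, 71, 7, 65, 70]
  L0: [26, 71, 7, 65, 70]
  L1: h(26,71)=(26*31+71)%997=877 h(7,65)=(7*31+65)%997=282 h(70,70)=(70*31+70)%997=246 -> [877, 282, 246]
  L2: h(877,282)=(877*31+282)%997=550 h(246,246)=(246*31+246)%997=893 -> [550, 893]
  L3: h(550,893)=(550*31+893)%997=994 -> [994]
  root = 994 == target 994  ** MATCH **
Candidate B: set leaf[4] = 62 -> leaves = [26, 71, 7, 5, 62]
  L0: [26, 71, 7, 5, 62]
  L1: h(26,71)=(26*31+71)%997=877 h(7,5)=(7*31+5)%997=222 h(62,62)=(62*31+62)%997=987 -> [877, 222, 987]
  L2: h(877,222)=(877*31+222)%997=490 h(987,987)=(987*31+987)%997=677 -> [490, 677]
  L3: h(490,677)=(490*31+677)%997=912 -> [912]
  root = 912 != target 994
Candidate C: set leaf[1] = 64 -> leaves = [26, 64, 7, 5, 70]
  L0: [26, 64, 7, 5, 70]
  L1: h(26,64)=(26*31+64)%997=870 h(7,5)=(7*31+5)%997=222 h(70,70)=(70*31+70)%997=246 -> [870, 222, 246]
  L2: h(870,222)=(870*31+222)%997=273 h(246,246)=(246*31+246)%997=893 -> [273, 893]
  L3: h(273,893)=(273*31+893)%997=383 -> [383]
  root = 383 != target 994
Candidate D: set leaf[2] = 60 -> leaves = [26, 71, 60, 5, 70]
  L0: [26, 71, 60, 5, 70]
  L1: h(26,71)=(26*31+71)%997=877 h(60,5)=(60*31+5)%997=868 h(70,70)=(70*31+70)%997=246 -> [877, 868, 246]
  L2: h(877,868)=(877*31+868)%997=139 h(246,246)=(246*31+246)%997=893 -> [139, 893]
  L3: h(139,893)=(139*31+893)%997=217 -> [217]
  root = 217 != target 994
Candidate A produces the target root.

Answer: A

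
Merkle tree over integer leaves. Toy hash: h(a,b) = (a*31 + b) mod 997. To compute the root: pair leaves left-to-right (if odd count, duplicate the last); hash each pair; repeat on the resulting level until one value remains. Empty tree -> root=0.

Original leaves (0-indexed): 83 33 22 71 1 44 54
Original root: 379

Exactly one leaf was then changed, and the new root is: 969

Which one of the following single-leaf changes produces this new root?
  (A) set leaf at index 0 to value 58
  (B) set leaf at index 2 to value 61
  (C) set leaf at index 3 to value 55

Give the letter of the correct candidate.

Answer: B

Derivation:
Original leaves: [83, 33, 22, 71, 1, 44, 54]
Target new root: 969
Try each candidate change and compute the resulting root:
Candidate A: set leaf[0] = 58 -> leaves = [58, 33, 22, 71, 1, 44, 54]
  L0: [58, 33, 22, 71, 1, 44, 54]
  L1: h(58,33)=(58*31+33)%997=834 h(22,71)=(22*31+71)%997=753 h(1,44)=(1*31+44)%997=75 h(54,54)=(54*31+54)%997=731 -> [834, 753, 75, 731]
  L2: h(834,753)=(834*31+753)%997=685 h(75,731)=(75*31+731)%997=65 -> [685, 65]
  L3: h(685,65)=(685*31+65)%997=363 -> [363]
  root = 363 != target 969
Candidate B: set leaf[2] = 61 -> leaves = [83, 33, 61, 71, 1, 44, 54]
  L0: [83, 33, 61, 71, 1, 44, 54]
  L1: h(83,33)=(83*31+33)%997=612 h(61,71)=(61*31+71)%997=965 h(1,44)=(1*31+44)%997=75 h(54,54)=(54*31+54)%997=731 -> [612, 965, 75, 731]
  L2: h(612,965)=(612*31+965)%997=994 h(75,731)=(75*31+731)%997=65 -> [994, 65]
  L3: h(994,65)=(994*31+65)%997=969 -> [969]
  root = 969 == target 969  ** MATCH **
Candidate C: set leaf[3] = 55 -> leaves = [83, 33, 22, 55, 1, 44, 54]
  L0: [83, 33, 22, 55, 1, 44, 54]
  L1: h(83,33)=(83*31+33)%997=612 h(22,55)=(22*31+55)%997=737 h(1,44)=(1*31+44)%997=75 h(54,54)=(54*31+54)%997=731 -> [612, 737, 75, 731]
  L2: h(612,737)=(612*31+737)%997=766 h(75,731)=(75*31+731)%997=65 -> [766, 65]
  L3: h(766,65)=(766*31+65)%997=880 -> [880]
  root = 880 != target 969
Candidate B produces the target root.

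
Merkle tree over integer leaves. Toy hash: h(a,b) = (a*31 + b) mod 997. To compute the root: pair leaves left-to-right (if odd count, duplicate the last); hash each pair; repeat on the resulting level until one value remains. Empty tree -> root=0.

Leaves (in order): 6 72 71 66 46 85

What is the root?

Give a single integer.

L0: [6, 72, 71, 66, 46, 85]
L1: h(6,72)=(6*31+72)%997=258 h(71,66)=(71*31+66)%997=273 h(46,85)=(46*31+85)%997=514 -> [258, 273, 514]
L2: h(258,273)=(258*31+273)%997=295 h(514,514)=(514*31+514)%997=496 -> [295, 496]
L3: h(295,496)=(295*31+496)%997=668 -> [668]

Answer: 668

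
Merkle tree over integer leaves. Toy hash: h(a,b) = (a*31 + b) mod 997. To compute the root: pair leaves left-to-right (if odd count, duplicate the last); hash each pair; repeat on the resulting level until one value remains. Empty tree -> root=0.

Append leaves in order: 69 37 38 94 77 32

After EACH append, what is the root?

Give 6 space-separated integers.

Answer: 69 182 876 932 64 618

Derivation:
After append 69 (leaves=[69]):
  L0: [69]
  root=69
After append 37 (leaves=[69, 37]):
  L0: [69, 37]
  L1: h(69,37)=(69*31+37)%997=182 -> [182]
  root=182
After append 38 (leaves=[69, 37, 38]):
  L0: [69, 37, 38]
  L1: h(69,37)=(69*31+37)%997=182 h(38,38)=(38*31+38)%997=219 -> [182, 219]
  L2: h(182,219)=(182*31+219)%997=876 -> [876]
  root=876
After append 94 (leaves=[69, 37, 38, 94]):
  L0: [69, 37, 38, 94]
  L1: h(69,37)=(69*31+37)%997=182 h(38,94)=(38*31+94)%997=275 -> [182, 275]
  L2: h(182,275)=(182*31+275)%997=932 -> [932]
  root=932
After append 77 (leaves=[69, 37, 38, 94, 77]):
  L0: [69, 37, 38, 94, 77]
  L1: h(69,37)=(69*31+37)%997=182 h(38,94)=(38*31+94)%997=275 h(77,77)=(77*31+77)%997=470 -> [182, 275, 470]
  L2: h(182,275)=(182*31+275)%997=932 h(470,470)=(470*31+470)%997=85 -> [932, 85]
  L3: h(932,85)=(932*31+85)%997=64 -> [64]
  root=64
After append 32 (leaves=[69, 37, 38, 94, 77, 32]):
  L0: [69, 37, 38, 94, 77, 32]
  L1: h(69,37)=(69*31+37)%997=182 h(38,94)=(38*31+94)%997=275 h(77,32)=(77*31+32)%997=425 -> [182, 275, 425]
  L2: h(182,275)=(182*31+275)%997=932 h(425,425)=(425*31+425)%997=639 -> [932, 639]
  L3: h(932,639)=(932*31+639)%997=618 -> [618]
  root=618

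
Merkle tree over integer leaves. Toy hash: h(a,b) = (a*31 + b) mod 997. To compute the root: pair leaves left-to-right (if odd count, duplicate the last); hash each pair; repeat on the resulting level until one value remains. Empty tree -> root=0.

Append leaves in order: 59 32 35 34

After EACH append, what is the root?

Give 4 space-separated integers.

Answer: 59 864 985 984

Derivation:
After append 59 (leaves=[59]):
  L0: [59]
  root=59
After append 32 (leaves=[59, 32]):
  L0: [59, 32]
  L1: h(59,32)=(59*31+32)%997=864 -> [864]
  root=864
After append 35 (leaves=[59, 32, 35]):
  L0: [59, 32, 35]
  L1: h(59,32)=(59*31+32)%997=864 h(35,35)=(35*31+35)%997=123 -> [864, 123]
  L2: h(864,123)=(864*31+123)%997=985 -> [985]
  root=985
After append 34 (leaves=[59, 32, 35, 34]):
  L0: [59, 32, 35, 34]
  L1: h(59,32)=(59*31+32)%997=864 h(35,34)=(35*31+34)%997=122 -> [864, 122]
  L2: h(864,122)=(864*31+122)%997=984 -> [984]
  root=984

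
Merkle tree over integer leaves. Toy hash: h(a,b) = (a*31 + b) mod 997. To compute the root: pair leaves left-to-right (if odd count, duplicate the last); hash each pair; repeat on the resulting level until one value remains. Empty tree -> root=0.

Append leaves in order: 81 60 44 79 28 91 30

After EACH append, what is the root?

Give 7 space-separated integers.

After append 81 (leaves=[81]):
  L0: [81]
  root=81
After append 60 (leaves=[81, 60]):
  L0: [81, 60]
  L1: h(81,60)=(81*31+60)%997=577 -> [577]
  root=577
After append 44 (leaves=[81, 60, 44]):
  L0: [81, 60, 44]
  L1: h(81,60)=(81*31+60)%997=577 h(44,44)=(44*31+44)%997=411 -> [577, 411]
  L2: h(577,411)=(577*31+411)%997=352 -> [352]
  root=352
After append 79 (leaves=[81, 60, 44, 79]):
  L0: [81, 60, 44, 79]
  L1: h(81,60)=(81*31+60)%997=577 h(44,79)=(44*31+79)%997=446 -> [577, 446]
  L2: h(577,446)=(577*31+446)%997=387 -> [387]
  root=387
After append 28 (leaves=[81, 60, 44, 79, 28]):
  L0: [81, 60, 44, 79, 28]
  L1: h(81,60)=(81*31+60)%997=577 h(44,79)=(44*31+79)%997=446 h(28,28)=(28*31+28)%997=896 -> [577, 446, 896]
  L2: h(577,446)=(577*31+446)%997=387 h(896,896)=(896*31+896)%997=756 -> [387, 756]
  L3: h(387,756)=(387*31+756)%997=789 -> [789]
  root=789
After append 91 (leaves=[81, 60, 44, 79, 28, 91]):
  L0: [81, 60, 44, 79, 28, 91]
  L1: h(81,60)=(81*31+60)%997=577 h(44,79)=(44*31+79)%997=446 h(28,91)=(28*31+91)%997=959 -> [577, 446, 959]
  L2: h(577,446)=(577*31+446)%997=387 h(959,959)=(959*31+959)%997=778 -> [387, 778]
  L3: h(387,778)=(387*31+778)%997=811 -> [811]
  root=811
After append 30 (leaves=[81, 60, 44, 79, 28, 91, 30]):
  L0: [81, 60, 44, 79, 28, 91, 30]
  L1: h(81,60)=(81*31+60)%997=577 h(44,79)=(44*31+79)%997=446 h(28,91)=(28*31+91)%997=959 h(30,30)=(30*31+30)%997=960 -> [577, 446, 959, 960]
  L2: h(577,446)=(577*31+446)%997=387 h(959,960)=(959*31+960)%997=779 -> [387, 779]
  L3: h(387,779)=(387*31+779)%997=812 -> [812]
  root=812

Answer: 81 577 352 387 789 811 812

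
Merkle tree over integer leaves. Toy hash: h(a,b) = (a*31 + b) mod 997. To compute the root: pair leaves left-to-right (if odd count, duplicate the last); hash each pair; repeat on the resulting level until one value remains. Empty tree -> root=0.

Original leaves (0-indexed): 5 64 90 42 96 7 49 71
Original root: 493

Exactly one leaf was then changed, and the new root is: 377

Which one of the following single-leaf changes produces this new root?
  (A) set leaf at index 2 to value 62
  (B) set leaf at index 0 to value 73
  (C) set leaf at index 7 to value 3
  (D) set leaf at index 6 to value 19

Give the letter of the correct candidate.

Original leaves: [5, 64, 90, 42, 96, 7, 49, 71]
Target new root: 377
Try each candidate change and compute the resulting root:
Candidate A: set leaf[2] = 62 -> leaves = [5, 64, 62, 42, 96, 7, 49, 71]
  L0: [5, 64, 62, 42, 96, 7, 49, 71]
  L1: h(5,64)=(5*31+64)%997=219 h(62,42)=(62*31+42)%997=967 h(96,7)=(96*31+7)%997=989 h(49,71)=(49*31+71)%997=593 -> [219, 967, 989, 593]
  L2: h(219,967)=(219*31+967)%997=777 h(989,593)=(989*31+593)%997=345 -> [777, 345]
  L3: h(777,345)=(777*31+345)%997=504 -> [504]
  root = 504 != target 377
Candidate B: set leaf[0] = 73 -> leaves = [73, 64, 90, 42, 96, 7, 49, 71]
  L0: [73, 64, 90, 42, 96, 7, 49, 71]
  L1: h(73,64)=(73*31+64)%997=333 h(90,42)=(90*31+42)%997=838 h(96,7)=(96*31+7)%997=989 h(49,71)=(49*31+71)%997=593 -> [333, 838, 989, 593]
  L2: h(333,838)=(333*31+838)%997=194 h(989,593)=(989*31+593)%997=345 -> [194, 345]
  L3: h(194,345)=(194*31+345)%997=377 -> [377]
  root = 377 == target 377  ** MATCH **
Candidate C: set leaf[7] = 3 -> leaves = [5, 64, 90, 42, 96, 7, 49, 3]
  L0: [5, 64, 90, 42, 96, 7, 49, 3]
  L1: h(5,64)=(5*31+64)%997=219 h(90,42)=(90*31+42)%997=838 h(96,7)=(96*31+7)%997=989 h(49,3)=(49*31+3)%997=525 -> [219, 838, 989, 525]
  L2: h(219,838)=(219*31+838)%997=648 h(989,525)=(989*31+525)%997=277 -> [648, 277]
  L3: h(648,277)=(648*31+277)%997=425 -> [425]
  root = 425 != target 377
Candidate D: set leaf[6] = 19 -> leaves = [5, 64, 90, 42, 96, 7, 19, 71]
  L0: [5, 64, 90, 42, 96, 7, 19, 71]
  L1: h(5,64)=(5*31+64)%997=219 h(90,42)=(90*31+42)%997=838 h(96,7)=(96*31+7)%997=989 h(19,71)=(19*31+71)%997=660 -> [219, 838, 989, 660]
  L2: h(219,838)=(219*31+838)%997=648 h(989,660)=(989*31+660)%997=412 -> [648, 412]
  L3: h(648,412)=(648*31+412)%997=560 -> [560]
  root = 560 != target 377
Candidate B produces the target root.

Answer: B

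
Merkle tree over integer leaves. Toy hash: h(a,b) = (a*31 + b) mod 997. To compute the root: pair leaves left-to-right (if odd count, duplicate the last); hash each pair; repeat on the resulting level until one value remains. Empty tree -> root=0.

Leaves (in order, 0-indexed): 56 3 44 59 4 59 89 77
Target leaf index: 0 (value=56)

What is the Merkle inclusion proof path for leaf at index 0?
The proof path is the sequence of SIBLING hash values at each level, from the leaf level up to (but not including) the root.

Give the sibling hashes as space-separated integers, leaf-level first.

Answer: 3 426 533

Derivation:
L0 (leaves): [56, 3, 44, 59, 4, 59, 89, 77], target index=0
L1: h(56,3)=(56*31+3)%997=742 [pair 0] h(44,59)=(44*31+59)%997=426 [pair 1] h(4,59)=(4*31+59)%997=183 [pair 2] h(89,77)=(89*31+77)%997=842 [pair 3] -> [742, 426, 183, 842]
  Sibling for proof at L0: 3
L2: h(742,426)=(742*31+426)%997=497 [pair 0] h(183,842)=(183*31+842)%997=533 [pair 1] -> [497, 533]
  Sibling for proof at L1: 426
L3: h(497,533)=(497*31+533)%997=985 [pair 0] -> [985]
  Sibling for proof at L2: 533
Root: 985
Proof path (sibling hashes from leaf to root): [3, 426, 533]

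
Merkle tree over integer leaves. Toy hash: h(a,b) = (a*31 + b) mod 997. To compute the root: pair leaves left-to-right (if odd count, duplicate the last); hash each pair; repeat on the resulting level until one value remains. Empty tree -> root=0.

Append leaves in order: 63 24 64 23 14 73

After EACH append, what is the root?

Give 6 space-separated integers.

Answer: 63 980 524 483 396 290

Derivation:
After append 63 (leaves=[63]):
  L0: [63]
  root=63
After append 24 (leaves=[63, 24]):
  L0: [63, 24]
  L1: h(63,24)=(63*31+24)%997=980 -> [980]
  root=980
After append 64 (leaves=[63, 24, 64]):
  L0: [63, 24, 64]
  L1: h(63,24)=(63*31+24)%997=980 h(64,64)=(64*31+64)%997=54 -> [980, 54]
  L2: h(980,54)=(980*31+54)%997=524 -> [524]
  root=524
After append 23 (leaves=[63, 24, 64, 23]):
  L0: [63, 24, 64, 23]
  L1: h(63,24)=(63*31+24)%997=980 h(64,23)=(64*31+23)%997=13 -> [980, 13]
  L2: h(980,13)=(980*31+13)%997=483 -> [483]
  root=483
After append 14 (leaves=[63, 24, 64, 23, 14]):
  L0: [63, 24, 64, 23, 14]
  L1: h(63,24)=(63*31+24)%997=980 h(64,23)=(64*31+23)%997=13 h(14,14)=(14*31+14)%997=448 -> [980, 13, 448]
  L2: h(980,13)=(980*31+13)%997=483 h(448,448)=(448*31+448)%997=378 -> [483, 378]
  L3: h(483,378)=(483*31+378)%997=396 -> [396]
  root=396
After append 73 (leaves=[63, 24, 64, 23, 14, 73]):
  L0: [63, 24, 64, 23, 14, 73]
  L1: h(63,24)=(63*31+24)%997=980 h(64,23)=(64*31+23)%997=13 h(14,73)=(14*31+73)%997=507 -> [980, 13, 507]
  L2: h(980,13)=(980*31+13)%997=483 h(507,507)=(507*31+507)%997=272 -> [483, 272]
  L3: h(483,272)=(483*31+272)%997=290 -> [290]
  root=290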